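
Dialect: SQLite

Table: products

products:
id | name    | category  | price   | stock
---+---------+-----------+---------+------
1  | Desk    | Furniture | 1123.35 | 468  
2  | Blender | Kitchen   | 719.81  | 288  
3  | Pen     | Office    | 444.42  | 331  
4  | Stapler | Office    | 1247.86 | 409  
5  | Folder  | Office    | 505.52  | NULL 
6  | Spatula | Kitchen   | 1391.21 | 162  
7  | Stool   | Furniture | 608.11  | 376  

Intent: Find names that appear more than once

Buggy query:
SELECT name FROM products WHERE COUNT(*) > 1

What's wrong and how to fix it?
Bug: WHERE can't reference COUNT(*); aggregates are computed after WHERE

Fix: Group first, then use HAVING for the count condition

Corrected query:
SELECT name FROM products GROUP BY name HAVING COUNT(*) > 1

Result:
(no rows)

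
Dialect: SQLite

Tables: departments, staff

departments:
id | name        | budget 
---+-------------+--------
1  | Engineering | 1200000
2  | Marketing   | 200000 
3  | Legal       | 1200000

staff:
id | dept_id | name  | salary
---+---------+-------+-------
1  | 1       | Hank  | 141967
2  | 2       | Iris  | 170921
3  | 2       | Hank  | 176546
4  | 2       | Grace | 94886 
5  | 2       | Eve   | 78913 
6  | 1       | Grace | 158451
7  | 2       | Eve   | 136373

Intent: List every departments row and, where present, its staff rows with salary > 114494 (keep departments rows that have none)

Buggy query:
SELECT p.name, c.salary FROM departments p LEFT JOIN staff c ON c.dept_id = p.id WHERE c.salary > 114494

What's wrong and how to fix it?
Bug: A WHERE condition on the right-hand table after LEFT JOIN drops unmatched parents

Fix: Move the right-table condition into the ON clause so unmatched parents are kept

Corrected query:
SELECT p.name, c.salary FROM departments p LEFT JOIN staff c ON c.dept_id = p.id AND c.salary > 114494

Result:
name        | salary
------------+-------
Engineering | 141967
Engineering | 158451
Marketing   | 136373
Marketing   | 170921
Marketing   | 176546
Legal       | NULL  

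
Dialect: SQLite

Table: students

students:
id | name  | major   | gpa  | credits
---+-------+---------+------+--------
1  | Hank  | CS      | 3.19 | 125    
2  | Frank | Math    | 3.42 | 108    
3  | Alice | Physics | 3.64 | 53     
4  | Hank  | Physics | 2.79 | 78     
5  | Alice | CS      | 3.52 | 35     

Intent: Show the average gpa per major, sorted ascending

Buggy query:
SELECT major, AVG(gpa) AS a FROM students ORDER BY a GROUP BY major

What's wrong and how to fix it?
Bug: GROUP BY must precede ORDER BY

Fix: Move ORDER BY to the end, after GROUP BY

Corrected query:
SELECT major, AVG(gpa) AS a FROM students GROUP BY major ORDER BY a

Result:
major   | a    
--------+------
Physics | 3.215
CS      | 3.355
Math    | 3.42 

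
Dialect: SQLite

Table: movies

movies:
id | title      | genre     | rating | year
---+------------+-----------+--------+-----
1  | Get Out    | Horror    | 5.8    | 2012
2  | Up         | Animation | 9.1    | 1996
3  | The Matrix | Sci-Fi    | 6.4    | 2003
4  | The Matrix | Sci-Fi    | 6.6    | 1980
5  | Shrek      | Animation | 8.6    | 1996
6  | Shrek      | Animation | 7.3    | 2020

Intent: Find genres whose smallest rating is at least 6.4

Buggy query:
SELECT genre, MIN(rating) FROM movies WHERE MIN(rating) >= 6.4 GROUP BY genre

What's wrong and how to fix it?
Bug: MIN() in WHERE is a misuse of aggregate

Fix: Replace WHERE with HAVING after the GROUP BY

Corrected query:
SELECT genre, MIN(rating) FROM movies GROUP BY genre HAVING MIN(rating) >= 6.4

Result:
genre     | MIN(rating)
----------+------------
Animation | 7.3        
Sci-Fi    | 6.4        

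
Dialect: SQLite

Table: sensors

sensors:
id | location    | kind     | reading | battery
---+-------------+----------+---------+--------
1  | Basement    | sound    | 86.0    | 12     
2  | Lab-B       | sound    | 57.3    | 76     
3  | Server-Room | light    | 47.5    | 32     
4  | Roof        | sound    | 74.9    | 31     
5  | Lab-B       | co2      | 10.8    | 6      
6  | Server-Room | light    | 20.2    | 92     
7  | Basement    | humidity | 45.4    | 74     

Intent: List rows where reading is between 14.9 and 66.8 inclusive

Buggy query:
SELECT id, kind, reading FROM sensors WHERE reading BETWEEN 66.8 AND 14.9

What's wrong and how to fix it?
Bug: The bounds are reversed; BETWEEN a AND b requires a <= b to match anything

Fix: Swap the bounds so the smaller value comes first

Corrected query:
SELECT id, kind, reading FROM sensors WHERE reading BETWEEN 14.9 AND 66.8

Result:
id | kind     | reading
---+----------+--------
2  | sound    | 57.3   
3  | light    | 47.5   
6  | light    | 20.2   
7  | humidity | 45.4   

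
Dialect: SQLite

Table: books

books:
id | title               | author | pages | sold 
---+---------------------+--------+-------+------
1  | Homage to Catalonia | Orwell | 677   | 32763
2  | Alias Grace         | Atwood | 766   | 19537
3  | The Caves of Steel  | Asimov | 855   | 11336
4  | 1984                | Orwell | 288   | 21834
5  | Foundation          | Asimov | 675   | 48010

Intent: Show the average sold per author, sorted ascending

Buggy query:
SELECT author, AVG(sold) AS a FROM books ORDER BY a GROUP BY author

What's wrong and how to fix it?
Bug: GROUP BY must precede ORDER BY

Fix: Reorder: SELECT … FROM … GROUP BY … ORDER BY …

Corrected query:
SELECT author, AVG(sold) AS a FROM books GROUP BY author ORDER BY a

Result:
author | a      
-------+--------
Atwood | 19537  
Orwell | 27298.5
Asimov | 29673  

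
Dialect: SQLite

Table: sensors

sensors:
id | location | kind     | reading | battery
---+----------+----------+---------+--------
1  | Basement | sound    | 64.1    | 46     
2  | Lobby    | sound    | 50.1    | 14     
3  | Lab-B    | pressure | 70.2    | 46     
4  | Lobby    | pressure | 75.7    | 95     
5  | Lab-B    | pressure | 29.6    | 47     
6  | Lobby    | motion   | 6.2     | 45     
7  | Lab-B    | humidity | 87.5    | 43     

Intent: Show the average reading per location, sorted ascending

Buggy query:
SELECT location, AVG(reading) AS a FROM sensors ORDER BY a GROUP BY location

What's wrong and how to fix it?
Bug: ORDER BY appears before GROUP BY; SQL clause order requires GROUP BY first

Fix: Reorder: SELECT … FROM … GROUP BY … ORDER BY …

Corrected query:
SELECT location, AVG(reading) AS a FROM sensors GROUP BY location ORDER BY a

Result:
location | a        
---------+----------
Lobby    | 44       
Lab-B    | 62.433333
Basement | 64.1     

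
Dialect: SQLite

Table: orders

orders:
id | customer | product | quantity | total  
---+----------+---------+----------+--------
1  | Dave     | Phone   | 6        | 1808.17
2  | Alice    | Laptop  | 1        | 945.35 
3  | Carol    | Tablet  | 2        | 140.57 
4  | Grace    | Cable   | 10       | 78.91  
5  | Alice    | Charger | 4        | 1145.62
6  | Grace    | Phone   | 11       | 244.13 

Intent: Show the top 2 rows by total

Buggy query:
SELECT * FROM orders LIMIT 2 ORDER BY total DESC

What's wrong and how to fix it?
Bug: ORDER BY cannot follow LIMIT; LIMIT is the final clause

Fix: Sort with ORDER BY, then apply LIMIT

Corrected query:
SELECT * FROM orders ORDER BY total DESC LIMIT 2

Result:
id | customer | product | quantity | total  
---+----------+---------+----------+--------
1  | Dave     | Phone   | 6        | 1808.17
5  | Alice    | Charger | 4        | 1145.62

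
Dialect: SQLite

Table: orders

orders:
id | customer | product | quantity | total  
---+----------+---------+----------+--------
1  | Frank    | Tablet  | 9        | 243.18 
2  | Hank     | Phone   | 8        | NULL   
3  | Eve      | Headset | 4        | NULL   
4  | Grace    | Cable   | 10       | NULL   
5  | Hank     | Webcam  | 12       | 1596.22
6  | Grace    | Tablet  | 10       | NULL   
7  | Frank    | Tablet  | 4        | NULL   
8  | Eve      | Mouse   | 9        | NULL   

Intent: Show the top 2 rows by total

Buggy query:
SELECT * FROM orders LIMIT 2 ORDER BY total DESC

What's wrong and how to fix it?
Bug: LIMIT must come after ORDER BY

Fix: Swap the clauses: ORDER BY first, then LIMIT

Corrected query:
SELECT * FROM orders ORDER BY total DESC LIMIT 2

Result:
id | customer | product | quantity | total  
---+----------+---------+----------+--------
5  | Hank     | Webcam  | 12       | 1596.22
1  | Frank    | Tablet  | 9        | 243.18 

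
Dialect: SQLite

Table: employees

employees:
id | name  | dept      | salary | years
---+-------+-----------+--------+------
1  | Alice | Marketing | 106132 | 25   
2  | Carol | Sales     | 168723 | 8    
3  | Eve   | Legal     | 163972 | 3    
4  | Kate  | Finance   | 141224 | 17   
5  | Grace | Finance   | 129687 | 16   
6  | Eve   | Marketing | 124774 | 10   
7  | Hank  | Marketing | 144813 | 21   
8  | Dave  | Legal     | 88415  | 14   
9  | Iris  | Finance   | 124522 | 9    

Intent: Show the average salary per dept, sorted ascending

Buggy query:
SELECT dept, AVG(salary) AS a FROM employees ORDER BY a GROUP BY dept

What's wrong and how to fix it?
Bug: ORDER BY appears before GROUP BY; SQL clause order requires GROUP BY first

Fix: Reorder: SELECT … FROM … GROUP BY … ORDER BY …

Corrected query:
SELECT dept, AVG(salary) AS a FROM employees GROUP BY dept ORDER BY a

Result:
dept      | a            
----------+--------------
Marketing | 125239.666667
Legal     | 126193.5     
Finance   | 131811       
Sales     | 168723       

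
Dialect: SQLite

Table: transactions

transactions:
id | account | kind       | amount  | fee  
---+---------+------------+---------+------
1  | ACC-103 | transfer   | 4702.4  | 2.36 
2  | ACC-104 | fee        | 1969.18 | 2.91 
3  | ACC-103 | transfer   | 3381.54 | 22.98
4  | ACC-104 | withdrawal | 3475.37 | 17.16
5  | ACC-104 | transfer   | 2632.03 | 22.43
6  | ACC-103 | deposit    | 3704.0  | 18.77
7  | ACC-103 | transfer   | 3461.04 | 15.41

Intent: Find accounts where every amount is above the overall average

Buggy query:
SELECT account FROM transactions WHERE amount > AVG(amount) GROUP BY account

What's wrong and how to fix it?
Bug: WHERE evaluates per row before aggregation, so AVG() is unavailable

Fix: Use a subquery for AVG and a HAVING MIN(...) filter so the condition holds for every row in the group

Corrected query:
SELECT account FROM transactions GROUP BY account HAVING MIN(amount) > (SELECT AVG(amount) FROM transactions)

Result:
account
-------
ACC-103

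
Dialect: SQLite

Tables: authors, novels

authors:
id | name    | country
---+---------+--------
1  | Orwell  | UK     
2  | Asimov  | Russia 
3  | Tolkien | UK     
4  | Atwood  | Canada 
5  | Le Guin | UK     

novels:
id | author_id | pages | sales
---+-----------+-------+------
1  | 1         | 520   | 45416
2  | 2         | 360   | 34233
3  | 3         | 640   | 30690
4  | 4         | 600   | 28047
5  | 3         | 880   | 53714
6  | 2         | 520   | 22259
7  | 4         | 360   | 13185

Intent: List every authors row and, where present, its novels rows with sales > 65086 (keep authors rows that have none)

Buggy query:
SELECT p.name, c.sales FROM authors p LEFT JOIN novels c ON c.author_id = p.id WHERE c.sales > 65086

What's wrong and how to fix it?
Bug: A WHERE condition on the right-hand table after LEFT JOIN drops unmatched parents

Fix: Move the right-table condition into the ON clause so unmatched parents are kept

Corrected query:
SELECT p.name, c.sales FROM authors p LEFT JOIN novels c ON c.author_id = p.id AND c.sales > 65086

Result:
name    | sales
--------+------
Orwell  | NULL 
Asimov  | NULL 
Tolkien | NULL 
Atwood  | NULL 
Le Guin | NULL 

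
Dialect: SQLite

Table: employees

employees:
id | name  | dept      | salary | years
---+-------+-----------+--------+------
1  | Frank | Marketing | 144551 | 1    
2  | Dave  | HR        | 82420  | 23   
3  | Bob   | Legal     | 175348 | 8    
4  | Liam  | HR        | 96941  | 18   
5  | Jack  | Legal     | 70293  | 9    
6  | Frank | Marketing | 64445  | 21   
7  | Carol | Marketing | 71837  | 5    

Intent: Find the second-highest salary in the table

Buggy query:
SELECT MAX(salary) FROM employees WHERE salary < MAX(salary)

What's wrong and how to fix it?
Bug: MAX(salary) on the right of the comparison is an aggregate-in-WHERE error

Fix: Compute the overall MAX in a subquery, then take MAX of rows below it

Corrected query:
SELECT MAX(salary) FROM employees WHERE salary < (SELECT MAX(salary) FROM employees)

Result:
MAX(salary)
-----------
144551     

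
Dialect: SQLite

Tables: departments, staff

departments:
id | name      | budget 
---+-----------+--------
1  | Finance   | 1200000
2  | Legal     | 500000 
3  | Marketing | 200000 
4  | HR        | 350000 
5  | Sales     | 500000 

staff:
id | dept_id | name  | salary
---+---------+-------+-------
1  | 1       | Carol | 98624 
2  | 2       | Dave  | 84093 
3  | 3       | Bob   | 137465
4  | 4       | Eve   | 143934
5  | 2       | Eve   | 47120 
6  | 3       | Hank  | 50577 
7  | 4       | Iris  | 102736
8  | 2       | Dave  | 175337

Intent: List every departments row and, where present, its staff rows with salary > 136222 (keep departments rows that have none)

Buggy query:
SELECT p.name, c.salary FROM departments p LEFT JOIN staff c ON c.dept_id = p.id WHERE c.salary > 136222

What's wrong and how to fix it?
Bug: Filtering c.salary in WHERE discards the NULL rows produced by LEFT JOIN, turning it into an inner join

Fix: Move the right-table condition into the ON clause so unmatched parents are kept

Corrected query:
SELECT p.name, c.salary FROM departments p LEFT JOIN staff c ON c.dept_id = p.id AND c.salary > 136222

Result:
name      | salary
----------+-------
Finance   | NULL  
Legal     | 175337
Marketing | 137465
HR        | 143934
Sales     | NULL  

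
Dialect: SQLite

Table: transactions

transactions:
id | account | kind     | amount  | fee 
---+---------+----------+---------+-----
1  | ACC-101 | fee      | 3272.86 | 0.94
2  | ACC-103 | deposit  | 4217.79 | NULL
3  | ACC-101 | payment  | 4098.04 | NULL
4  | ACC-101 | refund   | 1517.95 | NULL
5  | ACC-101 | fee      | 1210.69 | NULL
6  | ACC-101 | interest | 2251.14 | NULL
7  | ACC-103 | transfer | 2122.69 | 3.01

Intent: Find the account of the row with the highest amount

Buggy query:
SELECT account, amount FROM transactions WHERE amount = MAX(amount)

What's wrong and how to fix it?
Bug: WHERE is evaluated per row; an aggregate over the whole table isn't defined there

Fix: Wrap MAX in a scalar subquery so WHERE compares against a single value

Corrected query:
SELECT account, amount FROM transactions WHERE amount = (SELECT MAX(amount) FROM transactions)

Result:
account | amount 
--------+--------
ACC-103 | 4217.79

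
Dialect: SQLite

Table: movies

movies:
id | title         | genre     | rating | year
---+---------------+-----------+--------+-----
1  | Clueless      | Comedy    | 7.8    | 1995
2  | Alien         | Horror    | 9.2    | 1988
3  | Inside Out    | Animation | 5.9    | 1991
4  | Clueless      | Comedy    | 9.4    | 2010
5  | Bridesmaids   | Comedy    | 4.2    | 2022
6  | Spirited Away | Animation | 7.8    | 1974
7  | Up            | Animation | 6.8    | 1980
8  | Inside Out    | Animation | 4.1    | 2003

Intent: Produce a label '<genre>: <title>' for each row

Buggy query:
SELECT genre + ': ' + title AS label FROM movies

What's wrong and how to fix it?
Bug: '+' is numeric addition; on text columns SQLite converts them to 0 instead of concatenating

Fix: Use the || operator for string concatenation

Corrected query:
SELECT genre || ': ' || title AS label FROM movies

Result:
label                   
------------------------
Comedy: Clueless        
Horror: Alien           
Animation: Inside Out   
Comedy: Clueless        
Comedy: Bridesmaids     
Animation: Spirited Away
Animation: Up           
Animation: Inside Out   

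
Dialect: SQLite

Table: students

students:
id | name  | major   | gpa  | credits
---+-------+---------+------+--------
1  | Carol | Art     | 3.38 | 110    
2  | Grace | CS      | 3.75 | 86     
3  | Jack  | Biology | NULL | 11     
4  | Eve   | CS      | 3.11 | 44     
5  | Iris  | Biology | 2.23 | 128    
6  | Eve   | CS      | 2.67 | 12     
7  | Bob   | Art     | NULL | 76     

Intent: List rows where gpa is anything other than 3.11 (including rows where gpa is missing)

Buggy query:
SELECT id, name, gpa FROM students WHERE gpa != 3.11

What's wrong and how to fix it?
Bug: Inequality against NULL is unknown, not true; rows with NULL are dropped

Fix: Add an explicit OR gpa IS NULL to include the missing-value rows

Corrected query:
SELECT id, name, gpa FROM students WHERE gpa != 3.11 OR gpa IS NULL

Result:
id | name  | gpa 
---+-------+-----
1  | Carol | 3.38
2  | Grace | 3.75
3  | Jack  | NULL
5  | Iris  | 2.23
6  | Eve   | 2.67
7  | Bob   | NULL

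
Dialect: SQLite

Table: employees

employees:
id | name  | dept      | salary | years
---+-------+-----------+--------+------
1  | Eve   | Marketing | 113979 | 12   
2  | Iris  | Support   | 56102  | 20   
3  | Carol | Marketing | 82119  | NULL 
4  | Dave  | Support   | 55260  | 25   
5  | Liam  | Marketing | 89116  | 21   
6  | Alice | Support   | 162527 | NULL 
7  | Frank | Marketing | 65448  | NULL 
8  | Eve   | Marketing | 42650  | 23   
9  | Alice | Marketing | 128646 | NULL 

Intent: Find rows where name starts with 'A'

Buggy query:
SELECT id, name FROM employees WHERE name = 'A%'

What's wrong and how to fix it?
Bug: Wildcards only work with LIKE; '=' treats '%' as a literal character

Fix: Use LIKE for wildcard pattern matching

Corrected query:
SELECT id, name FROM employees WHERE name LIKE 'A%'

Result:
id | name 
---+------
6  | Alice
9  | Alice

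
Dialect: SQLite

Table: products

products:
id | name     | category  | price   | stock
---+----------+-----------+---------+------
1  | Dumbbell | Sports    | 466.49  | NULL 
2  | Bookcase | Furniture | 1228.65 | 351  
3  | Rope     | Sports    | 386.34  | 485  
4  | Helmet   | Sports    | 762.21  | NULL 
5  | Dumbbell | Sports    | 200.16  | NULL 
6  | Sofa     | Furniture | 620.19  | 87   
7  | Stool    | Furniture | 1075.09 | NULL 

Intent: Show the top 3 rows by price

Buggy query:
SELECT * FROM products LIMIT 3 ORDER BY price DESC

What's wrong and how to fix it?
Bug: LIMIT must come after ORDER BY

Fix: Swap the clauses: ORDER BY first, then LIMIT

Corrected query:
SELECT * FROM products ORDER BY price DESC LIMIT 3

Result:
id | name     | category  | price   | stock
---+----------+-----------+---------+------
2  | Bookcase | Furniture | 1228.65 | 351  
7  | Stool    | Furniture | 1075.09 | NULL 
4  | Helmet   | Sports    | 762.21  | NULL 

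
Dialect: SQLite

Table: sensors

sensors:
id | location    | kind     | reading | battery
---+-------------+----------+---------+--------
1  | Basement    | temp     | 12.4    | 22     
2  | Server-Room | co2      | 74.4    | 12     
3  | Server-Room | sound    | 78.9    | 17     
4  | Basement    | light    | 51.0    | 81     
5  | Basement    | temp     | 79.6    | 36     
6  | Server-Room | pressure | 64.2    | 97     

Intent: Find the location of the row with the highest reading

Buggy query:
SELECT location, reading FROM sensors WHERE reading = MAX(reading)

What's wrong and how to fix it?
Bug: WHERE is evaluated per row; an aggregate over the whole table isn't defined there

Fix: Wrap MAX in a scalar subquery so WHERE compares against a single value

Corrected query:
SELECT location, reading FROM sensors WHERE reading = (SELECT MAX(reading) FROM sensors)

Result:
location | reading
---------+--------
Basement | 79.6   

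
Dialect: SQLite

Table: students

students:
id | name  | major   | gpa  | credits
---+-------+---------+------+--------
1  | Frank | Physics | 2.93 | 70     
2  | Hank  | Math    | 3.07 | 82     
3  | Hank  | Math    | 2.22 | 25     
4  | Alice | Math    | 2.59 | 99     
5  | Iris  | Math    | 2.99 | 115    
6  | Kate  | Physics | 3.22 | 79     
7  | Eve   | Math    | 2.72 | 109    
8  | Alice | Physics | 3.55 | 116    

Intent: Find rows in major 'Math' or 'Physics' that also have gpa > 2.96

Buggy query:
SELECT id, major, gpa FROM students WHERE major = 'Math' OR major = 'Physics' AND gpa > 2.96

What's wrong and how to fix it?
Bug: Without parentheses, AND is evaluated before OR, so the gpa filter only applies to the 'Physics' branch

Fix: Add parentheses around the OR so the AND applies to both alternatives

Corrected query:
SELECT id, major, gpa FROM students WHERE (major = 'Math' OR major = 'Physics') AND gpa > 2.96

Result:
id | major   | gpa 
---+---------+-----
2  | Math    | 3.07
5  | Math    | 2.99
6  | Physics | 3.22
8  | Physics | 3.55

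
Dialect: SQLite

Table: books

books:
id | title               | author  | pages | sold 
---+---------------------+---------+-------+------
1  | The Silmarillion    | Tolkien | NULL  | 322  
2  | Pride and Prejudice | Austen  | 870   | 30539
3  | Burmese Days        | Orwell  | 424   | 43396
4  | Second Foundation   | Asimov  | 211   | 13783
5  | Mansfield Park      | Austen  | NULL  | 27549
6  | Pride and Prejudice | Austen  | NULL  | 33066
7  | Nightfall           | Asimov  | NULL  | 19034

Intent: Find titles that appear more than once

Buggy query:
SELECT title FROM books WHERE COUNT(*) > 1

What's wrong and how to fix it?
Bug: WHERE can't reference COUNT(*); aggregates are computed after WHERE

Fix: GROUP BY title, then filter groups with HAVING COUNT(*) > 1

Corrected query:
SELECT title FROM books GROUP BY title HAVING COUNT(*) > 1

Result:
title              
-------------------
Pride and Prejudice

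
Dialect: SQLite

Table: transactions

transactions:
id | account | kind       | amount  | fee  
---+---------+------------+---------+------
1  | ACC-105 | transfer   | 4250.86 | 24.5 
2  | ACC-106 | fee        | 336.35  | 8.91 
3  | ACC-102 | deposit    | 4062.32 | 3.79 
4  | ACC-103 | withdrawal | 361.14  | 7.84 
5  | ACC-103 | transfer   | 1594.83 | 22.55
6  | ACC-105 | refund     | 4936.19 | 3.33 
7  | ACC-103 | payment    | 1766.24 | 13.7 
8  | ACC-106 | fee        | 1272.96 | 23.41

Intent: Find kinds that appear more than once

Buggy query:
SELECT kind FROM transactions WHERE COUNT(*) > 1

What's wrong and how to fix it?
Bug: WHERE can't reference COUNT(*); aggregates are computed after WHERE

Fix: Group first, then use HAVING for the count condition

Corrected query:
SELECT kind FROM transactions GROUP BY kind HAVING COUNT(*) > 1

Result:
kind    
--------
fee     
transfer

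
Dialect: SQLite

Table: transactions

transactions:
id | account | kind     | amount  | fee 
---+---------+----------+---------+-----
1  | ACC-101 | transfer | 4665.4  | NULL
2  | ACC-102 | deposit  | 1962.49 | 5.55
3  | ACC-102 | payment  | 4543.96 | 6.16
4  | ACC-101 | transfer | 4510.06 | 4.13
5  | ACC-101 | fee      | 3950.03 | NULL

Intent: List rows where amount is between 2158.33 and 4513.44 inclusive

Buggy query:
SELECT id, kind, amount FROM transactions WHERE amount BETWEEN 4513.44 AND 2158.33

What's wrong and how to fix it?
Bug: BETWEEN expects the lower bound first; with 4513.44 AND 2158.33 the range is empty

Fix: Write BETWEEN 2158.33 AND 4513.44

Corrected query:
SELECT id, kind, amount FROM transactions WHERE amount BETWEEN 2158.33 AND 4513.44

Result:
id | kind     | amount 
---+----------+--------
4  | transfer | 4510.06
5  | fee      | 3950.03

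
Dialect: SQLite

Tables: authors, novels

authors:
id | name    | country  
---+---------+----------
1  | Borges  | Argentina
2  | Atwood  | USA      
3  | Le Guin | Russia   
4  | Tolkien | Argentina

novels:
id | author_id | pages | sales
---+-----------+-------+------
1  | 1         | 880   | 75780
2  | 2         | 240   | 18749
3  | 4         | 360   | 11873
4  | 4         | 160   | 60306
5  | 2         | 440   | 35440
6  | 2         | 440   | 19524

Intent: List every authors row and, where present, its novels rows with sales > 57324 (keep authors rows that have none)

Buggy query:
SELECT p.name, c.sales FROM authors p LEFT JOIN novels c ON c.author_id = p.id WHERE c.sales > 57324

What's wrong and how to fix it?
Bug: A WHERE condition on the right-hand table after LEFT JOIN drops unmatched parents

Fix: Put 'c.sales > 57324' in the JOIN's ON clause instead of WHERE

Corrected query:
SELECT p.name, c.sales FROM authors p LEFT JOIN novels c ON c.author_id = p.id AND c.sales > 57324

Result:
name    | sales
--------+------
Borges  | 75780
Atwood  | NULL 
Le Guin | NULL 
Tolkien | 60306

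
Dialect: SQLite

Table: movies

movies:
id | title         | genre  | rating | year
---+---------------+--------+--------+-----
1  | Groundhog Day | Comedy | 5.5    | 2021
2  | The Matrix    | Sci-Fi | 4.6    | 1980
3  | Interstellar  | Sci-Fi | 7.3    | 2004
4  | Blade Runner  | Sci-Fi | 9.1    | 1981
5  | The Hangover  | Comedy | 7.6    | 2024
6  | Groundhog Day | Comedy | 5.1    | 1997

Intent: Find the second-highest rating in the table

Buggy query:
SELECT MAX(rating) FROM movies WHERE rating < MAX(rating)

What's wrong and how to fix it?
Bug: The inner MAX is an aggregate inside WHERE, which is not allowed

Fix: Compute the overall MAX in a subquery, then take MAX of rows below it

Corrected query:
SELECT MAX(rating) FROM movies WHERE rating < (SELECT MAX(rating) FROM movies)

Result:
MAX(rating)
-----------
7.6        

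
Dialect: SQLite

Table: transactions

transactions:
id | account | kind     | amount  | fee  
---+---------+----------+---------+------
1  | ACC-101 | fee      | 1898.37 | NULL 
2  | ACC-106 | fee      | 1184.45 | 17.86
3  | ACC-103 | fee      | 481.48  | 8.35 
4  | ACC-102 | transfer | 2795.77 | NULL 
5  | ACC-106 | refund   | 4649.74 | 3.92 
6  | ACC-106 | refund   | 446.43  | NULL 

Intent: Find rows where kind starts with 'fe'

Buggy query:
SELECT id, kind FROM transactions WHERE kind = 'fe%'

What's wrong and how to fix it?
Bug: '=' compares the literal string including the % character; pattern matching needs LIKE

Fix: Replace '=' with LIKE so 'fe%' is treated as a pattern

Corrected query:
SELECT id, kind FROM transactions WHERE kind LIKE 'fe%'

Result:
id | kind
---+-----
1  | fee 
2  | fee 
3  | fee 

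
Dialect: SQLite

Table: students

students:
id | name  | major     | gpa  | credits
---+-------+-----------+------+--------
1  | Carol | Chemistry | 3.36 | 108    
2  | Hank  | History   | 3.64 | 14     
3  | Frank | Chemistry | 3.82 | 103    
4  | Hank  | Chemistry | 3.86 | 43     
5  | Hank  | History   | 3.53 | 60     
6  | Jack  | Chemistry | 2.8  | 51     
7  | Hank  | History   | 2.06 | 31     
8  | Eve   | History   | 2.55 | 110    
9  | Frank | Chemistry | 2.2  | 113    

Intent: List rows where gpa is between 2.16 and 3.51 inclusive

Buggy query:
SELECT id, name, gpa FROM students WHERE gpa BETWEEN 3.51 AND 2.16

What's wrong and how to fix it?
Bug: The bounds are reversed; BETWEEN a AND b requires a <= b to match anything

Fix: Write BETWEEN 2.16 AND 3.51

Corrected query:
SELECT id, name, gpa FROM students WHERE gpa BETWEEN 2.16 AND 3.51

Result:
id | name  | gpa 
---+-------+-----
1  | Carol | 3.36
6  | Jack  | 2.8 
8  | Eve   | 2.55
9  | Frank | 2.2 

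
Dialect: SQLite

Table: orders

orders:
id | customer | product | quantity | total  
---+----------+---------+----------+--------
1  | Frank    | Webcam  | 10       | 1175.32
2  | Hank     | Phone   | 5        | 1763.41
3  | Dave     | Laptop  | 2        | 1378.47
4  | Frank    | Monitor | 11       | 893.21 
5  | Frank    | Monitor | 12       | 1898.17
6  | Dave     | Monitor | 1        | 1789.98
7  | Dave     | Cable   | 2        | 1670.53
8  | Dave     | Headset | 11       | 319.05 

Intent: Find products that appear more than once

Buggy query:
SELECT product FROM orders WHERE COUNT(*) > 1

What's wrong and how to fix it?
Bug: WHERE can't reference COUNT(*); aggregates are computed after WHERE

Fix: Group first, then use HAVING for the count condition

Corrected query:
SELECT product FROM orders GROUP BY product HAVING COUNT(*) > 1

Result:
product
-------
Monitor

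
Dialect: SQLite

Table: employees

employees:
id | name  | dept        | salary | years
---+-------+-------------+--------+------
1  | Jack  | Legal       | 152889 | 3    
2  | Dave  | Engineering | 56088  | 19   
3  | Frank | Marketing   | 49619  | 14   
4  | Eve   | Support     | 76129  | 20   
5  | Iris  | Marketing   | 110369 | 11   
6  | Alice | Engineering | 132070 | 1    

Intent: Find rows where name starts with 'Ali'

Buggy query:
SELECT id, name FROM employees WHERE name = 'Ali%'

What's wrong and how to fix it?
Bug: Wildcards only work with LIKE; '=' treats '%' as a literal character

Fix: Replace '=' with LIKE so 'Ali%' is treated as a pattern

Corrected query:
SELECT id, name FROM employees WHERE name LIKE 'Ali%'

Result:
id | name 
---+------
6  | Alice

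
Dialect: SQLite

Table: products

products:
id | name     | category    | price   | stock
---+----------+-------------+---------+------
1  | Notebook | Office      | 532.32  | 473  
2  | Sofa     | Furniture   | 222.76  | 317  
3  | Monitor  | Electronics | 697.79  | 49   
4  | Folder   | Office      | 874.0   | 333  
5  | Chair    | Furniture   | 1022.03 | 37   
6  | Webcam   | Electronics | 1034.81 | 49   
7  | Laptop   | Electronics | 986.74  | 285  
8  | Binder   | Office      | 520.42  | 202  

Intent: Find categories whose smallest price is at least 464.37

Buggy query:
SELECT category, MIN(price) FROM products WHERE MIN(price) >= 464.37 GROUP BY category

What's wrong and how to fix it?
Bug: MIN() in WHERE is a misuse of aggregate

Fix: Replace WHERE with HAVING after the GROUP BY

Corrected query:
SELECT category, MIN(price) FROM products GROUP BY category HAVING MIN(price) >= 464.37

Result:
category    | MIN(price)
------------+-----------
Electronics | 697.79    
Office      | 520.42    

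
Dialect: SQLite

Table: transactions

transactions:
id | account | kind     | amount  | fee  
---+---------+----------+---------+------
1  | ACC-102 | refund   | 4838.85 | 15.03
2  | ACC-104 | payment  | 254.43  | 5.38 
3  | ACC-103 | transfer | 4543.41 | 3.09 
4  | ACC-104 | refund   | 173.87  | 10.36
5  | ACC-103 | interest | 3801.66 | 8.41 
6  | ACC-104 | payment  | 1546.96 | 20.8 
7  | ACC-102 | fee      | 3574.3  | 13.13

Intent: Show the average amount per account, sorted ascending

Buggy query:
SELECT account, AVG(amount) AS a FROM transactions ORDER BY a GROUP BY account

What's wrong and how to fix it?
Bug: GROUP BY must precede ORDER BY

Fix: Reorder: SELECT … FROM … GROUP BY … ORDER BY …

Corrected query:
SELECT account, AVG(amount) AS a FROM transactions GROUP BY account ORDER BY a

Result:
account | a       
--------+---------
ACC-104 | 658.42  
ACC-103 | 4172.535
ACC-102 | 4206.575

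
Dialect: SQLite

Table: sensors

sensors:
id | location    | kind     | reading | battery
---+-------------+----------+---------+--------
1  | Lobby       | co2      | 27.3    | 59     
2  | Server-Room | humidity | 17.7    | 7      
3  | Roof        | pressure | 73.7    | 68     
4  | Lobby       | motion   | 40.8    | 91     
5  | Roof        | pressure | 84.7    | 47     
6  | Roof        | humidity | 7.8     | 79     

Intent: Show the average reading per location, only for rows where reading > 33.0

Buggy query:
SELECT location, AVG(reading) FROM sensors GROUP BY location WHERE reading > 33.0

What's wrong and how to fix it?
Bug: WHERE cannot follow GROUP BY

Fix: Place WHERE between FROM and GROUP BY

Corrected query:
SELECT location, AVG(reading) FROM sensors WHERE reading > 33.0 GROUP BY location

Result:
location | AVG(reading)
---------+-------------
Lobby    | 40.8        
Roof     | 79.2        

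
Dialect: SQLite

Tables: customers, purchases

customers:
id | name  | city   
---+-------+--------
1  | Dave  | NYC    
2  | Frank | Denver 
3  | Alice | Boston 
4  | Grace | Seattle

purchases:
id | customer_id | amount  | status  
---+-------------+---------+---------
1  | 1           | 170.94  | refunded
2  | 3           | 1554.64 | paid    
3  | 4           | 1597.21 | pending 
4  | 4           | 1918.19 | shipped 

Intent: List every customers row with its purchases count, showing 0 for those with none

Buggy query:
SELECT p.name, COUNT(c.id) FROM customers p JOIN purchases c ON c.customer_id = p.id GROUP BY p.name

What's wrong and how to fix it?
Bug: INNER JOIN drops customers rows that have no matching purchases rows

Fix: Switch to LEFT JOIN to retain unmatched parent rows

Corrected query:
SELECT p.name, COUNT(c.id) FROM customers p LEFT JOIN purchases c ON c.customer_id = p.id GROUP BY p.name

Result:
name  | COUNT(c.id)
------+------------
Alice | 1          
Dave  | 1          
Frank | 0          
Grace | 2          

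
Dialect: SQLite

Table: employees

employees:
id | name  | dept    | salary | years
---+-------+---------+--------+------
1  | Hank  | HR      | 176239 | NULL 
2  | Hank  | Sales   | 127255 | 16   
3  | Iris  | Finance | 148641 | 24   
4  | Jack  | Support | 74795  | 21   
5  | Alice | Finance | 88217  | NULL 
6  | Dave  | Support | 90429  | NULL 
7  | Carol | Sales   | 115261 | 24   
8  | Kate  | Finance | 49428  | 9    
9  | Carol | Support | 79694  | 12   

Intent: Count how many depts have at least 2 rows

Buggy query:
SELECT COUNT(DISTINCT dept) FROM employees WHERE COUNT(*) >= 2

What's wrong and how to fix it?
Bug: WHERE filters individual rows, not groups, so a group-level COUNT is invalid there

Fix: Group first with HAVING COUNT(*) >= 2, then COUNT the resulting groups

Corrected query:
SELECT COUNT(*) FROM (SELECT dept FROM employees GROUP BY dept HAVING COUNT(*) >= 2)

Result:
COUNT(*)
--------
3       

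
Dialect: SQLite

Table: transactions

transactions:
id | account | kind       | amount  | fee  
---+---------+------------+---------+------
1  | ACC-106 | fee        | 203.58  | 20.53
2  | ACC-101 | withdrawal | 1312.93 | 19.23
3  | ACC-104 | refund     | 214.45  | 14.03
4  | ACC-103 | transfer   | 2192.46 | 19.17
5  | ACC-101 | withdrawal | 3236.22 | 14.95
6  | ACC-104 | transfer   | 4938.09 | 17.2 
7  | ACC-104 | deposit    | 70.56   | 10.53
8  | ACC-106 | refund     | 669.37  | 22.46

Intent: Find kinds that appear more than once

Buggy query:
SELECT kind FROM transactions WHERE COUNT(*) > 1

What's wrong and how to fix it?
Bug: COUNT(*) is an aggregate and cannot be used in WHERE

Fix: Group first, then use HAVING for the count condition

Corrected query:
SELECT kind FROM transactions GROUP BY kind HAVING COUNT(*) > 1

Result:
kind      
----------
refund    
transfer  
withdrawal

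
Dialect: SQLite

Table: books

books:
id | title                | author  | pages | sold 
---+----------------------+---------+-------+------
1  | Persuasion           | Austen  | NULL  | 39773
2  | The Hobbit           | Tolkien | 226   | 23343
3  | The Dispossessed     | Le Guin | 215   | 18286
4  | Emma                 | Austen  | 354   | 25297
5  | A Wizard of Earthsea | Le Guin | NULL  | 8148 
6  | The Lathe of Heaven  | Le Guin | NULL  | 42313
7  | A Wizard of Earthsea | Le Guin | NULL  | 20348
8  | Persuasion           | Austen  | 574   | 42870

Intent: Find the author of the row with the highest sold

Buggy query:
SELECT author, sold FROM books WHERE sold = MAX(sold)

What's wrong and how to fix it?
Bug: MAX(sold) is an aggregate and cannot be used directly in WHERE

Fix: Wrap MAX in a scalar subquery so WHERE compares against a single value

Corrected query:
SELECT author, sold FROM books WHERE sold = (SELECT MAX(sold) FROM books)

Result:
author | sold 
-------+------
Austen | 42870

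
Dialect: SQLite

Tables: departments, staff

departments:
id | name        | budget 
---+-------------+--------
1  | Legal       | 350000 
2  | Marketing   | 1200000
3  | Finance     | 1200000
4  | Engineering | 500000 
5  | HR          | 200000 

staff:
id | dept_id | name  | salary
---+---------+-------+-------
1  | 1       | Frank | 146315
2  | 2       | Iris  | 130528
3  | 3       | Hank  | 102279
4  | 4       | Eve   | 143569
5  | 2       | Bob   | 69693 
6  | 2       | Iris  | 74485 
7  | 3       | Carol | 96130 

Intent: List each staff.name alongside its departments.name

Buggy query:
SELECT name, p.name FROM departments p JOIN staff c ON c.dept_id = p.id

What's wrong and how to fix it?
Bug: 'name' exists in both joined tables, so the database can't tell which one is meant

Fix: Prefix ambiguous columns with the table alias

Corrected query:
SELECT c.name, p.name FROM departments p JOIN staff c ON c.dept_id = p.id

Result:
name  | name       
------+------------
Frank | Legal      
Iris  | Marketing  
Hank  | Finance    
Eve   | Engineering
Bob   | Marketing  
Iris  | Marketing  
Carol | Finance    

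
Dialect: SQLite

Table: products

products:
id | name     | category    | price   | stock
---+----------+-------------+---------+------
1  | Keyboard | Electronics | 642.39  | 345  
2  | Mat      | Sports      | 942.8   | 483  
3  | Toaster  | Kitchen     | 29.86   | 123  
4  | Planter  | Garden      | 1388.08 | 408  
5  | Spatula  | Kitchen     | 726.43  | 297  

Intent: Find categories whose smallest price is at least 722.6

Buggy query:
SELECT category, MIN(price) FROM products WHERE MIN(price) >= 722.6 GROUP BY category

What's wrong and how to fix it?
Bug: Aggregates like MIN are computed per group after WHERE runs

Fix: Replace WHERE with HAVING after the GROUP BY

Corrected query:
SELECT category, MIN(price) FROM products GROUP BY category HAVING MIN(price) >= 722.6

Result:
category | MIN(price)
---------+-----------
Garden   | 1388.08   
Sports   | 942.8     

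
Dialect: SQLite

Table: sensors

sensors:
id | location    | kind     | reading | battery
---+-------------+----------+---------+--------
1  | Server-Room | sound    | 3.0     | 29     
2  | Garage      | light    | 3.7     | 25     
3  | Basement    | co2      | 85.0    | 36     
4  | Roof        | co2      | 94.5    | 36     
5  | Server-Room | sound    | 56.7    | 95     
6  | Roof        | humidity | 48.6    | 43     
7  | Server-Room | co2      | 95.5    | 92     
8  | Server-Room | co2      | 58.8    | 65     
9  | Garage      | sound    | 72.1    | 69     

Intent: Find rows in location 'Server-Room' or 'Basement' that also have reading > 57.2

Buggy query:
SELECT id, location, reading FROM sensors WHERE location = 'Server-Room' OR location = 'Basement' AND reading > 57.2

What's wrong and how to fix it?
Bug: AND binds tighter than OR, so this parses as location = 'Server-Room' OR (location = 'Basement' AND reading > 57.2)

Fix: Add parentheses around the OR so the AND applies to both alternatives

Corrected query:
SELECT id, location, reading FROM sensors WHERE (location = 'Server-Room' OR location = 'Basement') AND reading > 57.2

Result:
id | location    | reading
---+-------------+--------
3  | Basement    | 85     
7  | Server-Room | 95.5   
8  | Server-Room | 58.8   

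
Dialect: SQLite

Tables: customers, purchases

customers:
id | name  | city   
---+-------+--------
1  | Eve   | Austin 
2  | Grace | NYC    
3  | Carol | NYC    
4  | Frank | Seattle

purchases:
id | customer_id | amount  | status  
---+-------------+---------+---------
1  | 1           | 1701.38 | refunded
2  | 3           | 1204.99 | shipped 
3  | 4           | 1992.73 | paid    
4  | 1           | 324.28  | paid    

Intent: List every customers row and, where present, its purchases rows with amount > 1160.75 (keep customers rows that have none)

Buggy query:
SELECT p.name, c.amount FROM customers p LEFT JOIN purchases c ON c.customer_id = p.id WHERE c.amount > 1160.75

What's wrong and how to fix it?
Bug: A WHERE condition on the right-hand table after LEFT JOIN drops unmatched parents

Fix: Put 'c.amount > 1160.75' in the JOIN's ON clause instead of WHERE

Corrected query:
SELECT p.name, c.amount FROM customers p LEFT JOIN purchases c ON c.customer_id = p.id AND c.amount > 1160.75

Result:
name  | amount 
------+--------
Eve   | 1701.38
Grace | NULL   
Carol | 1204.99
Frank | 1992.73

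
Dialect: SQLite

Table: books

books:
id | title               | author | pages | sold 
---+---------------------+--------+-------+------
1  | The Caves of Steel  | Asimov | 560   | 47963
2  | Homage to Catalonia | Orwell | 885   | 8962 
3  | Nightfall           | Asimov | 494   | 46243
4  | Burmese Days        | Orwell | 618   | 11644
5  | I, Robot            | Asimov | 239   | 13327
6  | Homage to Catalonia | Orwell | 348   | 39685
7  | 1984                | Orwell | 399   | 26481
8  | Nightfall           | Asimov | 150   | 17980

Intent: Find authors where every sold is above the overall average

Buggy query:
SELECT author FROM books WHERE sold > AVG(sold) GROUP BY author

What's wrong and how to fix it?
Bug: WHERE evaluates per row before aggregation, so AVG() is unavailable

Fix: Compute the overall average in a scalar subquery and compare each group's MIN against it in HAVING

Corrected query:
SELECT author FROM books GROUP BY author HAVING MIN(sold) > (SELECT AVG(sold) FROM books)

Result:
(no rows)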